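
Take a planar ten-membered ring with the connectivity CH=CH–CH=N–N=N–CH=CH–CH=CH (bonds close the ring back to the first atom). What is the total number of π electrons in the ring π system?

Check conjugation: the double-bond atoms are sp², each contributing one p electron; each =N– nitrogen is pyridine-type (lone pair in the sp² plane, one electron in the p orbital) — every position has a p orbital, so the cyclic π system is continuous.
Counting π electrons: 5 × 2 = 10 from the 5 double-bond units.

10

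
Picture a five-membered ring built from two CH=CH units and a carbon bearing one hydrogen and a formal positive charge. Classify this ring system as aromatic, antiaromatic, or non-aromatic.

Check conjugation: the double-bond atoms are sp², each contributing one p electron; the carbocation has an empty p orbital — every position has a p orbital, so the cyclic π system is continuous.
Adding the contributions, 2 × 2 = 4 from the double-bond units + 0 from the CH(+) atom = 4.
4 = 4(1); a planar, fully conjugated 4n system is antiaromatic.
(This ring is the cyclopentadienyl cation.)

Antiaromatic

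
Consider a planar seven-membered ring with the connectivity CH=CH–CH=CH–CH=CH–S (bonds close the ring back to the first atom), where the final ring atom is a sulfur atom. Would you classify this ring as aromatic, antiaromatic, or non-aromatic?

Antiaromatic

All ring atoms are sp² and supply a p orbital to the ring (the double-bond atoms are sp², each contributing one p electron; the sulfur donates one lone pair from its p orbital); the conjugation is uninterrupted.
Counting π electrons: 3 × 2 = 6 from the double-bond units + 2 from the S atom = 8.
8 is a 4n count (n = 2), so the planar conjugated ring is antiaromatic.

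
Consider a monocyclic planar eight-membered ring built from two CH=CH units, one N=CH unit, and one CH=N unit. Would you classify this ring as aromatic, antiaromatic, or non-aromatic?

Antiaromatic

Check conjugation: each doubly-bonded ring atom is sp² with one p-orbital electron; each sp² =N– keeps its lone pair in-plane and puts one electron into the π system — every position has a p orbital, so the cyclic π system is continuous.
Adding the contributions, 4 × 2 = 8 from the 4 double-bond units.
8 is a 4n count (n = 2), so the planar conjugated ring is antiaromatic.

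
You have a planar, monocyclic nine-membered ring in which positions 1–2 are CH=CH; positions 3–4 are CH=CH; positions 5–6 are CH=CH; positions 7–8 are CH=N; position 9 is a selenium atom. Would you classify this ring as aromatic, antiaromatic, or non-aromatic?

Every ring atom contributes a p orbital perpendicular to the ring (every atom in a ring double bond is sp² and brings one electron to the p orbital; the doubly-bonded nitrogens are pyridine-type — their lone pairs lie in the ring plane, leaving one electron in the p orbital; the selenium donates one lone pair from its p orbital), so the π system is cyclic and fully conjugated.
Adding the contributions, 4 × 2 = 8 from the double-bond units + 2 from the Se atom = 10.
10 = 4(2) + 2, which satisfies Hückel's 4n+2 rule.

Aromatic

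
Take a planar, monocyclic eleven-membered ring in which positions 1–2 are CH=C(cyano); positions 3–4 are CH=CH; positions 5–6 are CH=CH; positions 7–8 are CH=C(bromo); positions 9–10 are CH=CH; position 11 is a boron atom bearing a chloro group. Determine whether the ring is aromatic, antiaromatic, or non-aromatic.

Aromatic

All ring atoms are sp² and supply a p orbital to the ring (each doubly-bonded ring atom is sp² with one p-orbital electron; the boron has an empty p orbital); the conjugation is uninterrupted.
Counting π electrons: 5 × 2 = 10 from the double-bond units + 0 from the B(chloro) atom = 10.
Since 10 = 4·2 + 2, the ring meets the 4n+2 criterion.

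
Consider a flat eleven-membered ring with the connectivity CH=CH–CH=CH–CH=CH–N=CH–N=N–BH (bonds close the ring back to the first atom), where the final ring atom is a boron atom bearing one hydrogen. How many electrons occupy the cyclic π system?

The p orbitals form a continuous loop: every atom in a ring double bond is sp² and brings one electron to the p orbital; each =N– nitrogen is pyridine-type (lone pair in the sp² plane, one electron in the p orbital); the boron has an empty p orbital. The ring is fully conjugated.
π-electron count: 5 × 2 = 10 from the double-bond units + 0 from the BH atom = 10.

10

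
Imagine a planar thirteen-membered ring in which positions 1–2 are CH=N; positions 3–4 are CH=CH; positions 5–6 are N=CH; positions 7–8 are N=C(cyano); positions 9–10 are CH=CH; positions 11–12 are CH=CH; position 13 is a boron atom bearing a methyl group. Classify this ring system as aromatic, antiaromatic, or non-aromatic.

All ring atoms are sp² and supply a p orbital to the ring (the double-bond atoms are sp², each contributing one p electron; each =N– nitrogen is pyridine-type (lone pair in the sp² plane, one electron in the p orbital); the boron has an empty p orbital); the conjugation is uninterrupted.
Adding the contributions, 6 × 2 = 12 from the double-bond units + 0 from the B(methyl) atom = 12.
With 12 = 4·3 π electrons, Hückel's rule classifies the planar ring as antiaromatic.

Antiaromatic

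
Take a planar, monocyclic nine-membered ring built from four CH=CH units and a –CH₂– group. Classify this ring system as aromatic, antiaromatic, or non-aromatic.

Non-aromatic

The CH2 position has four σ bonds — the tetrahedral CH₂ carbon is sp³ and has no p orbital in the ring π system — so the cyclic conjugation is interrupted.
A ring that is not fully conjugated cannot be aromatic or antiaromatic regardless of its π-electron count.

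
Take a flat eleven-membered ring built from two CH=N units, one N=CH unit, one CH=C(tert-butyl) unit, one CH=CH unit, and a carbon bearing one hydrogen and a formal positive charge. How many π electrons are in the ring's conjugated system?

Check conjugation: every atom in a ring double bond is sp² and brings one electron to the p orbital; each =N– nitrogen is pyridine-type (lone pair in the sp² plane, one electron in the p orbital); the carbocation has an empty p orbital — every position has a p orbital, so the cyclic π system is continuous.
π-electron count: 5 × 2 = 10 from the double-bond units + 0 from the CH(+) atom = 10.

10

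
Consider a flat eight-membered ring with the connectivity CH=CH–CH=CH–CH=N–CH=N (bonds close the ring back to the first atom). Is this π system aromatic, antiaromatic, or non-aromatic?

Check conjugation: each doubly-bonded ring atom is sp² with one p-orbital electron; the doubly-bonded nitrogens are pyridine-type — their lone pairs lie in the ring plane, leaving one electron in the p orbital — every position has a p orbital, so the cyclic π system is continuous.
Tallying contributions gives 4 × 2 = 8 from the 4 double-bond units.
A 4n π count (8, n = 2) in a planar conjugated ring means antiaromatic.

Antiaromatic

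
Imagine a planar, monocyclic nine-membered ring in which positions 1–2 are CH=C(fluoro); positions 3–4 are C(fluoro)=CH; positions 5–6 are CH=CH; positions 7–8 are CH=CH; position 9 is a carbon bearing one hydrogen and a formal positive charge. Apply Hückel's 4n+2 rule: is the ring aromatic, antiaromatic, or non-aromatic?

Check conjugation: every atom in a ring double bond is sp² and brings one electron to the p orbital; the carbocation has an empty p orbital — every position has a p orbital, so the cyclic π system is continuous.
Counting π electrons: 4 × 2 = 8 from the double-bond units + 0 from the CH(+) atom = 8.
A 4n π count (8, n = 2) in a planar conjugated ring means antiaromatic.

Antiaromatic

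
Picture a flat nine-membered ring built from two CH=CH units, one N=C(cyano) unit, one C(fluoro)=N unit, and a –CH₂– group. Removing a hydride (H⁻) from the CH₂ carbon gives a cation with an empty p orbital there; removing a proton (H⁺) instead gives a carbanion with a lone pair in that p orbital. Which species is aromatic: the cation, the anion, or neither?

In both ions every ring atom is sp² and contributes a p orbital, so both rings are fully conjugated.
Cation: 4 × 2 + 0 = 8 π electrons → 4(2), antiaromatic.
Anion: 4 × 2 + 2 = 10 π electrons → 4(2)+2, aromatic.

The anion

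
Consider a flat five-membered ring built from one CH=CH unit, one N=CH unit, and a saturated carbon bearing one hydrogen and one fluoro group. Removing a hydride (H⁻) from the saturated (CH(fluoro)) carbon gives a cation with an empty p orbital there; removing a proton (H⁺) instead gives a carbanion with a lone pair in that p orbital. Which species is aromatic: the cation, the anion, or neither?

Both ions have a continuous loop of p orbitals — each ring atom is sp².
Cation: 2 × 2 + 0 = 4 π electrons → 4(1), antiaromatic.
Anion: 2 × 2 + 2 = 6 π electrons → 4(1)+2, aromatic.

The anion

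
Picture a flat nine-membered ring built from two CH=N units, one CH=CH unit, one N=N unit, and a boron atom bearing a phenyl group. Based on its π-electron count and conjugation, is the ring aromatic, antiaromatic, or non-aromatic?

Antiaromatic

Every ring atom contributes a p orbital perpendicular to the ring (each doubly-bonded ring atom is sp² with one p-orbital electron; the doubly-bonded nitrogens are pyridine-type — their lone pairs lie in the ring plane, leaving one electron in the p orbital; the boron has an empty p orbital), so the π system is cyclic and fully conjugated.
Adding the contributions, 4 × 2 = 8 from the double-bond units + 0 from the B(phenyl) atom = 8.
8 is a 4n count (n = 2), so the planar conjugated ring is antiaromatic.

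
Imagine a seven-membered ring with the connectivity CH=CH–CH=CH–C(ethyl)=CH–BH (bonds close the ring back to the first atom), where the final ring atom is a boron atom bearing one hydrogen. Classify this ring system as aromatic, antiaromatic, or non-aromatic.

Aromatic

All ring atoms are sp² and supply a p orbital to the ring (every atom in a ring double bond is sp² and brings one electron to the p orbital; the boron has an empty p orbital); the conjugation is uninterrupted.
π-electron count: 3 × 2 = 6 from the double-bond units + 0 from the BH atom = 6.
Since 6 = 4·1 + 2, the ring meets the 4n+2 criterion.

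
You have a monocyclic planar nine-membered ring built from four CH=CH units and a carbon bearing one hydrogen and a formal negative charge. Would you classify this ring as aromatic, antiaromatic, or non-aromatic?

Check conjugation: every atom in a ring double bond is sp² and brings one electron to the p orbital; the carbanion's lone pair occupies the p orbital — every position has a p orbital, so the cyclic π system is continuous.
π-electron count: 4 × 2 = 8 from the double-bond units + 2 from the CH(-) atom = 10.
Since 10 = 4·2 + 2, the ring meets the 4n+2 criterion.

Aromatic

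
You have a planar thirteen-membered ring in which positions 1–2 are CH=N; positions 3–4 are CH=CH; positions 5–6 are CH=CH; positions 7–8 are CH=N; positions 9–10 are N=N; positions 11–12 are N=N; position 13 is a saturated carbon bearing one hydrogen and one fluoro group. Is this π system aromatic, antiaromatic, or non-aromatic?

Because that saturated carbon is sp³ and has no p orbital in the ring π system at the CH(fluoro) position, the π system cannot extend all the way around the ring.
Without a continuous loop of overlapping p orbitals the Hückel electron count never comes into play.

Non-aromatic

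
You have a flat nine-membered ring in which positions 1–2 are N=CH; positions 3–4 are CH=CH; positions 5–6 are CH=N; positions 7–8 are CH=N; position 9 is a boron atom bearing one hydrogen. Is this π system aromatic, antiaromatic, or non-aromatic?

All ring atoms are sp² and supply a p orbital to the ring (every atom in a ring double bond is sp² and brings one electron to the p orbital; the doubly-bonded nitrogens are pyridine-type — their lone pairs lie in the ring plane, leaving one electron in the p orbital; the boron has an empty p orbital); the conjugation is uninterrupted.
Adding the contributions, 4 × 2 = 8 from the double-bond units + 0 from the BH atom = 8.
With 8 = 4·2 π electrons, Hückel's rule classifies the planar ring as antiaromatic.

Antiaromatic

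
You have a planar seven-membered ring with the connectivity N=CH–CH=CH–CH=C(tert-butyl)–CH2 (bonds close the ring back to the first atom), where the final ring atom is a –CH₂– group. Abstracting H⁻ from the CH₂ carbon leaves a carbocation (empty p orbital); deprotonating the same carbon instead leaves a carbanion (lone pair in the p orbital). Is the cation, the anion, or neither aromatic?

The cation

In both ions every ring atom is sp² and contributes a p orbital, so both rings are fully conjugated.
Cation: 3 × 2 + 0 = 6 π electrons → 4(1)+2, aromatic.
Anion: 3 × 2 + 2 = 8 π electrons → 4(2), antiaromatic.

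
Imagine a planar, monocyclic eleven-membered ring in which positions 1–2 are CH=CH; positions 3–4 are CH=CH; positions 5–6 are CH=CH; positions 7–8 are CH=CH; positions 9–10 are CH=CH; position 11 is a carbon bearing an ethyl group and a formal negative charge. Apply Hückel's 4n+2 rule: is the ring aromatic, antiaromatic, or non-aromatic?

Antiaromatic

The p orbitals form a continuous loop: every atom in a ring double bond is sp² and brings one electron to the p orbital; the carbanion's lone pair occupies the p orbital. The ring is fully conjugated.
Counting π electrons: 5 × 2 = 10 from the double-bond units + 2 from the C(ethyl)(-) atom = 12.
With 12 = 4·3 π electrons, Hückel's rule classifies the planar ring as antiaromatic.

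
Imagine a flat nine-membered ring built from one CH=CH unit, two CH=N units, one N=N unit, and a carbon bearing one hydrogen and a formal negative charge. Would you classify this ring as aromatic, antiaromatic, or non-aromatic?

Check conjugation: every atom in a ring double bond is sp² and brings one electron to the p orbital; each =N– nitrogen is pyridine-type (lone pair in the sp² plane, one electron in the p orbital); the carbanion's lone pair occupies the p orbital — every position has a p orbital, so the cyclic π system is continuous.
π-electron count: 4 × 2 = 8 from the double-bond units + 2 from the CH(-) atom = 10.
Since 10 = 4·2 + 2, the ring meets the 4n+2 criterion.

Aromatic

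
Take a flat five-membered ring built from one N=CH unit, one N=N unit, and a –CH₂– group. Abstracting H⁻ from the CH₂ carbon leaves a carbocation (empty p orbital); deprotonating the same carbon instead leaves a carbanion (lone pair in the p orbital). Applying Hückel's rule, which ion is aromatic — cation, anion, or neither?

In either ion the ring is fully conjugated: every atom, including the new sp² carbon, supplies a p orbital.
Cation: 2 × 2 + 0 = 4 π electrons → 4(1), antiaromatic.
Anion: 2 × 2 + 2 = 6 π electrons → 4(1)+2, aromatic.

The anion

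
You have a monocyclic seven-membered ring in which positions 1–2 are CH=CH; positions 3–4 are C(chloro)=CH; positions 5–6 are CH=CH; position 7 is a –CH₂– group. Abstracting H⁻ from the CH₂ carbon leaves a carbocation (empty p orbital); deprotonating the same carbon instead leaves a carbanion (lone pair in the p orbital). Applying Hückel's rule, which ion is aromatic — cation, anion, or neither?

The cation

Once that carbon is sp², every ring atom has a p orbital and both ions are fully conjugated.
Cation: 3 × 2 + 0 = 6 π electrons → 4(1)+2, aromatic.
Anion: 3 × 2 + 2 = 8 π electrons → 4(2), antiaromatic.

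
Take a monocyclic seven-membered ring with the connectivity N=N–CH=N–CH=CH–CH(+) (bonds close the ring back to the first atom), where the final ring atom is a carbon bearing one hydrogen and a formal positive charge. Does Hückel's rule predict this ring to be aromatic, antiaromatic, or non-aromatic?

Aromatic

Check conjugation: every atom in a ring double bond is sp² and brings one electron to the p orbital; each =N– nitrogen is pyridine-type (lone pair in the sp² plane, one electron in the p orbital); the carbocation has an empty p orbital — every position has a p orbital, so the cyclic π system is continuous.
Tallying contributions gives 3 × 2 = 6 from the double-bond units + 0 from the CH(+) atom = 6.
With 6 π electrons (n = 1), the Hückel 4n+2 condition holds.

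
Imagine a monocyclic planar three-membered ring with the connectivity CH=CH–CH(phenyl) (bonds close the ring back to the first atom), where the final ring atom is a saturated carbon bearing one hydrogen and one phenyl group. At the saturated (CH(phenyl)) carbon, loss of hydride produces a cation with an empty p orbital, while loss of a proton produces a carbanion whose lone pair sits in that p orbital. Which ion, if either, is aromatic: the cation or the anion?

The cation

Both ions have a continuous loop of p orbitals — each ring atom is sp².
Cation: 1 × 2 + 0 = 2 π electrons → 4(0)+2, aromatic.
Anion: 1 × 2 + 2 = 4 π electrons → 4(1), antiaromatic.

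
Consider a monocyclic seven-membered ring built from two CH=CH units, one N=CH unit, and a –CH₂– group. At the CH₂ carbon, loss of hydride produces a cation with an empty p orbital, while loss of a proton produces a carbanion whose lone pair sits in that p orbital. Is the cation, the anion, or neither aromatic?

In either ion the ring is fully conjugated: every atom, including the new sp² carbon, supplies a p orbital.
Cation: 3 × 2 + 0 = 6 π electrons → 4(1)+2, aromatic.
Anion: 3 × 2 + 2 = 8 π electrons → 4(2), antiaromatic.

The cation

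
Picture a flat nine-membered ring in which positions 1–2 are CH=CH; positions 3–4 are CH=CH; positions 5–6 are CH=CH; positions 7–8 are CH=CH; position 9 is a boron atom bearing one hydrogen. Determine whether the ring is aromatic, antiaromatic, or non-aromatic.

Antiaromatic

The p orbitals form a continuous loop: each doubly-bonded ring atom is sp² with one p-orbital electron; the boron has an empty p orbital. The ring is fully conjugated.
π-electron count: 4 × 2 = 8 from the double-bond units + 0 from the BH atom = 8.
8 = 4(2); a planar, fully conjugated 4n system is antiaromatic.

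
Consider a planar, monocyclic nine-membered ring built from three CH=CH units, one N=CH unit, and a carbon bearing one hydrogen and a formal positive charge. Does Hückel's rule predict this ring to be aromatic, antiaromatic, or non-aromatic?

All ring atoms are sp² and supply a p orbital to the ring (each doubly-bonded ring atom is sp² with one p-orbital electron; the doubly-bonded nitrogens are pyridine-type — their lone pairs lie in the ring plane, leaving one electron in the p orbital; the carbocation has an empty p orbital); the conjugation is uninterrupted.
Adding the contributions, 4 × 2 = 8 from the double-bond units + 0 from the CH(+) atom = 8.
8 is a 4n count (n = 2), so the planar conjugated ring is antiaromatic.

Antiaromatic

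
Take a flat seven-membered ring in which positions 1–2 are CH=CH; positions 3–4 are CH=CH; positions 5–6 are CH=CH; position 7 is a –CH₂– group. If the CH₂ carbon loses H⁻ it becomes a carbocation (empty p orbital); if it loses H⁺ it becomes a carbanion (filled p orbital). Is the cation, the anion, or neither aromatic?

The cation

Both ions have a continuous loop of p orbitals — each ring atom is sp².
Cation: 3 × 2 + 0 = 6 π electrons → 4(1)+2, aromatic.
Anion: 3 × 2 + 2 = 8 π electrons → 4(2), antiaromatic.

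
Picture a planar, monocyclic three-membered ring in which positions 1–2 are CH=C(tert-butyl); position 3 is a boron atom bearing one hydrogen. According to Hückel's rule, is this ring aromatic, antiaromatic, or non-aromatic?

Aromatic

All ring atoms are sp² and supply a p orbital to the ring (every atom in a ring double bond is sp² and brings one electron to the p orbital; the boron has an empty p orbital); the conjugation is uninterrupted.
Adding the contributions, 1 × 2 = 2 from the double-bond unit + 0 from the BH atom = 2.
2 = 4(0) + 2, which satisfies Hückel's 4n+2 rule.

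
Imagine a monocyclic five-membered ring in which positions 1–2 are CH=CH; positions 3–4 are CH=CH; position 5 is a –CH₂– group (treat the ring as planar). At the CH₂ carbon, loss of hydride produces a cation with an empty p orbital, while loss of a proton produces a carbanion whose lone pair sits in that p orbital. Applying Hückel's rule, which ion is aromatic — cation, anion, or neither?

The anion

Once that carbon is sp², every ring atom has a p orbital and both ions are fully conjugated.
Cation: 2 × 2 + 0 = 4 π electrons → 4(1), antiaromatic.
Anion: 2 × 2 + 2 = 6 π electrons → 4(1)+2, aromatic.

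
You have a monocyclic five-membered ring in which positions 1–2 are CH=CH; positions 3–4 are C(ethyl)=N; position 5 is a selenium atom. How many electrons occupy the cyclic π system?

6

The p orbitals form a continuous loop: the double-bond atoms are sp², each contributing one p electron; each sp² =N– keeps its lone pair in-plane and puts one electron into the π system; the selenium donates one lone pair from its p orbital. The ring is fully conjugated.
Tallying contributions gives 2 × 2 = 4 from the double-bond units + 2 from the Se atom = 6.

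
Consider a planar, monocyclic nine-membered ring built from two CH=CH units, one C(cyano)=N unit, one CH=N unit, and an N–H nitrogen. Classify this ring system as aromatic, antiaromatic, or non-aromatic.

Aromatic

All ring atoms are sp² and supply a p orbital to the ring (each doubly-bonded ring atom is sp² with one p-orbital electron; each =N– nitrogen is pyridine-type (lone pair in the sp² plane, one electron in the p orbital); the pyrrole-type nitrogen donates its lone pair from the p orbital); the conjugation is uninterrupted.
Tallying contributions gives 4 × 2 = 8 from the double-bond units + 2 from the NH atom = 10.
10 = 4(2) + 2, which satisfies Hückel's 4n+2 rule.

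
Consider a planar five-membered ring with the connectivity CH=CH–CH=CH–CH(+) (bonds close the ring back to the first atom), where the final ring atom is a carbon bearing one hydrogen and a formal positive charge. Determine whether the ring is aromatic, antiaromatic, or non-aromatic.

Antiaromatic

All ring atoms are sp² and supply a p orbital to the ring (each doubly-bonded ring atom is sp² with one p-orbital electron; the carbocation has an empty p orbital); the conjugation is uninterrupted.
Adding the contributions, 2 × 2 = 4 from the double-bond units + 0 from the CH(+) atom = 4.
4 = 4(1); a planar, fully conjugated 4n system is antiaromatic.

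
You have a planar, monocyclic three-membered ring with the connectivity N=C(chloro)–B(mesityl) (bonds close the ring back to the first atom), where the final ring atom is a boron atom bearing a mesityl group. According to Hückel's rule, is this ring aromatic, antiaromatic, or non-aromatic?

Every ring atom contributes a p orbital perpendicular to the ring (the double-bond atoms are sp², each contributing one p electron; each =N– nitrogen is pyridine-type (lone pair in the sp² plane, one electron in the p orbital); the boron has an empty p orbital), so the π system is cyclic and fully conjugated.
Counting π electrons: 1 × 2 = 2 from the double-bond unit + 0 from the B(mesityl) atom = 2.
With 2 π electrons (n = 0), the Hückel 4n+2 condition holds.

Aromatic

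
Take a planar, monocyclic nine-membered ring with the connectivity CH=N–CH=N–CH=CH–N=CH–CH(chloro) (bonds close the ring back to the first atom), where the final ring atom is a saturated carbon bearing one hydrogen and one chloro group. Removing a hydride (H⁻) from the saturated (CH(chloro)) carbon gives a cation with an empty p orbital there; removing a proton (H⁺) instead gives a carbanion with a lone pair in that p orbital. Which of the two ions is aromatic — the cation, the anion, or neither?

Both ions have a continuous loop of p orbitals — each ring atom is sp².
Cation: 4 × 2 + 0 = 8 π electrons → 4(2), antiaromatic.
Anion: 4 × 2 + 2 = 10 π electrons → 4(2)+2, aromatic.

The anion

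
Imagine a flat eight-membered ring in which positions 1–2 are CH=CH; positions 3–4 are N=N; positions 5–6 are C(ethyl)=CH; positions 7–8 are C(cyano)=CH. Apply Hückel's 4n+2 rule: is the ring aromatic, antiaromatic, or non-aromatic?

All ring atoms are sp² and supply a p orbital to the ring (each doubly-bonded ring atom is sp² with one p-orbital electron; each sp² =N– keeps its lone pair in-plane and puts one electron into the π system); the conjugation is uninterrupted.
Counting π electrons: 4 × 2 = 8 from the 4 double-bond units.
8 = 4(2); a planar, fully conjugated 4n system is antiaromatic.

Antiaromatic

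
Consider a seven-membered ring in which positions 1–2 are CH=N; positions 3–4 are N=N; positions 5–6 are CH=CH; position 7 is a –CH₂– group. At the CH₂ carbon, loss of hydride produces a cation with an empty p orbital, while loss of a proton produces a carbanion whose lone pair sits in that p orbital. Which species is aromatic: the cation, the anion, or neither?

Once that carbon is sp², every ring atom has a p orbital and both ions are fully conjugated.
Cation: 3 × 2 + 0 = 6 π electrons → 4(1)+2, aromatic.
Anion: 3 × 2 + 2 = 8 π electrons → 4(2), antiaromatic.

The cation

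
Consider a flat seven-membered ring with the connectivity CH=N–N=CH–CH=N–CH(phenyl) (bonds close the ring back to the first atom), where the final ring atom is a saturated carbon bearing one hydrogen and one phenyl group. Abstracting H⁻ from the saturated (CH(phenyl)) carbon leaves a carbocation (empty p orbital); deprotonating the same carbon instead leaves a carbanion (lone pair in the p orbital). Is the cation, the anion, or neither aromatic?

Both ions have a continuous loop of p orbitals — each ring atom is sp².
Cation: 3 × 2 + 0 = 6 π electrons → 4(1)+2, aromatic.
Anion: 3 × 2 + 2 = 8 π electrons → 4(2), antiaromatic.

The cation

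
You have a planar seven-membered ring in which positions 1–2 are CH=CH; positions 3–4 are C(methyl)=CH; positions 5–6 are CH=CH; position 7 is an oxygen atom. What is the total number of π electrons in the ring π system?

8

Check conjugation: the double-bond atoms are sp², each contributing one p electron; the oxygen donates one lone pair from its p orbital — every position has a p orbital, so the cyclic π system is continuous.
Counting π electrons: 3 × 2 = 6 from the double-bond units + 2 from the O atom = 8.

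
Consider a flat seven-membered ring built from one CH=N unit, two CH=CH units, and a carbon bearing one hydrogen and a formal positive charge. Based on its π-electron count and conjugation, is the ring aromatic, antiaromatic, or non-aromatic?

Every ring atom contributes a p orbital perpendicular to the ring (each doubly-bonded ring atom is sp² with one p-orbital electron; the doubly-bonded nitrogens are pyridine-type — their lone pairs lie in the ring plane, leaving one electron in the p orbital; the carbocation has an empty p orbital), so the π system is cyclic and fully conjugated.
Adding the contributions, 3 × 2 = 6 from the double-bond units + 0 from the CH(+) atom = 6.
With 6 π electrons (n = 1), the Hückel 4n+2 condition holds.

Aromatic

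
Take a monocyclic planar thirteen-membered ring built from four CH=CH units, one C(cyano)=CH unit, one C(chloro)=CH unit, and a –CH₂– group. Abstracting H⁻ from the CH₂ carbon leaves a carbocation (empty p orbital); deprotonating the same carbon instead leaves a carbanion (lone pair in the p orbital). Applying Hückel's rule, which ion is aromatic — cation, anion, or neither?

The anion

Once that carbon is sp², every ring atom has a p orbital and both ions are fully conjugated.
Cation: 6 × 2 + 0 = 12 π electrons → 4(3), antiaromatic.
Anion: 6 × 2 + 2 = 14 π electrons → 4(3)+2, aromatic.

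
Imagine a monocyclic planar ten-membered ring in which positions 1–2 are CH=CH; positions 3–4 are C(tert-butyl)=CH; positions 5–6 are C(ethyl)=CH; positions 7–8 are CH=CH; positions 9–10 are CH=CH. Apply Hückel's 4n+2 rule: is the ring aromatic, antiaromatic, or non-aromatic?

The p orbitals form a continuous loop: the double-bond atoms are sp², each contributing one p electron. The ring is fully conjugated.
π-electron count: 5 × 2 = 10 from the 5 double-bond units.
Since 10 = 4·2 + 2, the ring meets the 4n+2 criterion.

Aromatic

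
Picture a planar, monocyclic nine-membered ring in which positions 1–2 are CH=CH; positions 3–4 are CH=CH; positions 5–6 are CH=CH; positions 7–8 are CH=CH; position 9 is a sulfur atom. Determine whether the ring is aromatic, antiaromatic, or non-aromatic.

Aromatic

All ring atoms are sp² and supply a p orbital to the ring (each doubly-bonded ring atom is sp² with one p-orbital electron; the sulfur donates one lone pair from its p orbital); the conjugation is uninterrupted.
Counting π electrons: 4 × 2 = 8 from the double-bond units + 2 from the S atom = 10.
10 = 4(2) + 2, which satisfies Hückel's 4n+2 rule.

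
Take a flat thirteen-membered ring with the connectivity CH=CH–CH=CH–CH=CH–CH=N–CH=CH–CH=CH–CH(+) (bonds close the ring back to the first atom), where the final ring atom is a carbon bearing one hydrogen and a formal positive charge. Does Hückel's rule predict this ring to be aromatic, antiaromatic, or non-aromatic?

The p orbitals form a continuous loop: the double-bond atoms are sp², each contributing one p electron; each =N– nitrogen is pyridine-type (lone pair in the sp² plane, one electron in the p orbital); the carbocation has an empty p orbital. The ring is fully conjugated.
Adding the contributions, 6 × 2 = 12 from the double-bond units + 0 from the CH(+) atom = 12.
12 is a 4n count (n = 3), so the planar conjugated ring is antiaromatic.

Antiaromatic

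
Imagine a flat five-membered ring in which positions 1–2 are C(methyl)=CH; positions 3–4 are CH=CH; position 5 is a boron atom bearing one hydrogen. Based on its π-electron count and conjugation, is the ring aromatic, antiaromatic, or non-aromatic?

The p orbitals form a continuous loop: each doubly-bonded ring atom is sp² with one p-orbital electron; the boron has an empty p orbital. The ring is fully conjugated.
Counting π electrons: 2 × 2 = 4 from the double-bond units + 0 from the BH atom = 4.
A 4n π count (4, n = 1) in a planar conjugated ring means antiaromatic.

Antiaromatic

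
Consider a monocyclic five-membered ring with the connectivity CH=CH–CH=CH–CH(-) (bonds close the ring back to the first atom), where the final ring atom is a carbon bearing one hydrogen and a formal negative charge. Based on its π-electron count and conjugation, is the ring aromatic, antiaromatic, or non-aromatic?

Check conjugation: the double-bond atoms are sp², each contributing one p electron; the carbanion's lone pair occupies the p orbital — every position has a p orbital, so the cyclic π system is continuous.
π-electron count: 2 × 2 = 4 from the double-bond units + 2 from the CH(-) atom = 6.
6 = 4(1) + 2, which satisfies Hückel's 4n+2 rule.
This is the cyclopentadienyl anion.

Aromatic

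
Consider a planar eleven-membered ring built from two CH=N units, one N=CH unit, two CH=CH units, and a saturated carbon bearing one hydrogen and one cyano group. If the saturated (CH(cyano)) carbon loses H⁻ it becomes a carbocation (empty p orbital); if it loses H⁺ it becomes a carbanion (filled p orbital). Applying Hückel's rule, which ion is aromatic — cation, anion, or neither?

In either ion the ring is fully conjugated: every atom, including the new sp² carbon, supplies a p orbital.
Cation: 5 × 2 + 0 = 10 π electrons → 4(2)+2, aromatic.
Anion: 5 × 2 + 2 = 12 π electrons → 4(3), antiaromatic.

The cation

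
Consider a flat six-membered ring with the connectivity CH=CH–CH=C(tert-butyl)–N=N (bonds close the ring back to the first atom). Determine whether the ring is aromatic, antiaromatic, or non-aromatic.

Check conjugation: the double-bond atoms are sp², each contributing one p electron; each sp² =N– keeps its lone pair in-plane and puts one electron into the π system — every position has a p orbital, so the cyclic π system is continuous.
Tallying contributions gives 3 × 2 = 6 from the 3 double-bond units.
6 = 4(1) + 2, which satisfies Hückel's 4n+2 rule.

Aromatic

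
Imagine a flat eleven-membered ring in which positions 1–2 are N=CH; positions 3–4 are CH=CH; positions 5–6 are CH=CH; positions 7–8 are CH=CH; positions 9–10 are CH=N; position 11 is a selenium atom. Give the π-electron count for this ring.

12

Check conjugation: every atom in a ring double bond is sp² and brings one electron to the p orbital; the doubly-bonded nitrogens are pyridine-type — their lone pairs lie in the ring plane, leaving one electron in the p orbital; the selenium donates one lone pair from its p orbital — every position has a p orbital, so the cyclic π system is continuous.
Adding the contributions, 5 × 2 = 10 from the double-bond units + 2 from the Se atom = 12.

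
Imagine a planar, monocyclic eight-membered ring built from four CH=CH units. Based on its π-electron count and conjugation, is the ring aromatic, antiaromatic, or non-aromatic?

The p orbitals form a continuous loop: each doubly-bonded ring atom is sp² with one p-orbital electron. The ring is fully conjugated.
Counting π electrons: 4 × 2 = 8 from the 4 double-bond units.
8 is a 4n count (n = 2), so the planar conjugated ring is antiaromatic.
(The species described is cyclooctatetraene.)

Antiaromatic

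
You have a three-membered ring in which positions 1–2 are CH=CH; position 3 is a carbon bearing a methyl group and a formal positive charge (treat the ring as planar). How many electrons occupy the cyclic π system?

2

The p orbitals form a continuous loop: the double-bond atoms are sp², each contributing one p electron; the carbocation has an empty p orbital. The ring is fully conjugated.
Adding the contributions, 1 × 2 = 2 from the double-bond unit + 0 from the C(methyl)(+) atom = 2.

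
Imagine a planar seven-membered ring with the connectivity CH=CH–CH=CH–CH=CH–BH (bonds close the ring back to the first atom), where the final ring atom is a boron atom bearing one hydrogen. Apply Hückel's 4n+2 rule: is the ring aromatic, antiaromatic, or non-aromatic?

Aromatic

Check conjugation: the double-bond atoms are sp², each contributing one p electron; the boron has an empty p orbital — every position has a p orbital, so the cyclic π system is continuous.
Counting π electrons: 3 × 2 = 6 from the double-bond units + 0 from the BH atom = 6.
That gives a 4n+2 count (6, n = 1).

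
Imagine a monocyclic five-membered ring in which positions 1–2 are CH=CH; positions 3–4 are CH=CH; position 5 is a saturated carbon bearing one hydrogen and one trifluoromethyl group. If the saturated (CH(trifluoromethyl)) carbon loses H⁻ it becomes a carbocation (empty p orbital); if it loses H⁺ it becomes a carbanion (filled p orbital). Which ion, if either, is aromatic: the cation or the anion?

The anion

Once that carbon is sp², every ring atom has a p orbital and both ions are fully conjugated.
Cation: 2 × 2 + 0 = 4 π electrons → 4(1), antiaromatic.
Anion: 2 × 2 + 2 = 6 π electrons → 4(1)+2, aromatic.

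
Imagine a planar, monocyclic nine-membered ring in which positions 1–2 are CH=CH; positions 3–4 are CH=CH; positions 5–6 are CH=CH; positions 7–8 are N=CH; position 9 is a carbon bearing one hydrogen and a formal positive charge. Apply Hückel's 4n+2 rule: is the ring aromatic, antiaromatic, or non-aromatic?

Antiaromatic

All ring atoms are sp² and supply a p orbital to the ring (each doubly-bonded ring atom is sp² with one p-orbital electron; each sp² =N– keeps its lone pair in-plane and puts one electron into the π system; the carbocation has an empty p orbital); the conjugation is uninterrupted.
Counting π electrons: 4 × 2 = 8 from the double-bond units + 0 from the CH(+) atom = 8.
A 4n π count (8, n = 2) in a planar conjugated ring means antiaromatic.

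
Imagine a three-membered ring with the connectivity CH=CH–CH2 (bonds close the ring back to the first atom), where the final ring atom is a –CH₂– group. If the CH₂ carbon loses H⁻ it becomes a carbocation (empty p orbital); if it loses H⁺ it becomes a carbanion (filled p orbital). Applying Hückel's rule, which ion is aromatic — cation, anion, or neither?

Both ions have a continuous loop of p orbitals — each ring atom is sp².
Cation: 1 × 2 + 0 = 2 π electrons → 4(0)+2, aromatic.
Anion: 1 × 2 + 2 = 4 π electrons → 4(1), antiaromatic.

The cation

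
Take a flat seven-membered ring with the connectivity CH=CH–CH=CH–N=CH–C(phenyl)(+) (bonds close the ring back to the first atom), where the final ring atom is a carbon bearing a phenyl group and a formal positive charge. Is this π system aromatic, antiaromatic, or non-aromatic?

Every ring atom contributes a p orbital perpendicular to the ring (the double-bond atoms are sp², each contributing one p electron; each =N– nitrogen is pyridine-type (lone pair in the sp² plane, one electron in the p orbital); the carbocation has an empty p orbital), so the π system is cyclic and fully conjugated.
Counting π electrons: 3 × 2 = 6 from the double-bond units + 0 from the C(phenyl)(+) atom = 6.
With 6 π electrons (n = 1), the Hückel 4n+2 condition holds.

Aromatic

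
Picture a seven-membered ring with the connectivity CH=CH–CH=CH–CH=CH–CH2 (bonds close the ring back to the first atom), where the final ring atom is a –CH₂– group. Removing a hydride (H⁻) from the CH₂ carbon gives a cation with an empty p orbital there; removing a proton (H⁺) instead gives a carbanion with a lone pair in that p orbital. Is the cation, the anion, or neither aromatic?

Once that carbon is sp², every ring atom has a p orbital and both ions are fully conjugated.
Cation: 3 × 2 + 0 = 6 π electrons → 4(1)+2, aromatic.
Anion: 3 × 2 + 2 = 8 π electrons → 4(2), antiaromatic.

The cation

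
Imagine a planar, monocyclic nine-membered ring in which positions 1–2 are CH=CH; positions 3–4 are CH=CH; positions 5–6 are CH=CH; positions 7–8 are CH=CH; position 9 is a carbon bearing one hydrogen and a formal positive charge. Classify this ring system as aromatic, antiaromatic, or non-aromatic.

Every ring atom contributes a p orbital perpendicular to the ring (each doubly-bonded ring atom is sp² with one p-orbital electron; the carbocation has an empty p orbital), so the π system is cyclic and fully conjugated.
Counting π electrons: 4 × 2 = 8 from the double-bond units + 0 from the CH(+) atom = 8.
8 = 4(2); a planar, fully conjugated 4n system is antiaromatic.

Antiaromatic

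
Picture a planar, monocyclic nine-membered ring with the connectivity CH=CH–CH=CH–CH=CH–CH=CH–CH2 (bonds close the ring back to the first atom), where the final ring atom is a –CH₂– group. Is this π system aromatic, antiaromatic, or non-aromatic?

Non-aromatic

At the CH2 position, the tetrahedral CH₂ carbon is sp³ and has no p orbital in the ring π system; the ring's p-orbital overlap is broken there.
Without a continuous loop of overlapping p orbitals the Hückel electron count never comes into play.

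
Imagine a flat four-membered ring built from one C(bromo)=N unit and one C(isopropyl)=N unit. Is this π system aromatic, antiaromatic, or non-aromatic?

Antiaromatic

Every ring atom contributes a p orbital perpendicular to the ring (each doubly-bonded ring atom is sp² with one p-orbital electron; each =N– nitrogen is pyridine-type (lone pair in the sp² plane, one electron in the p orbital)), so the π system is cyclic and fully conjugated.
π-electron count: 2 × 2 = 4 from the 2 double-bond units.
A 4n π count (4, n = 1) in a planar conjugated ring means antiaromatic.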